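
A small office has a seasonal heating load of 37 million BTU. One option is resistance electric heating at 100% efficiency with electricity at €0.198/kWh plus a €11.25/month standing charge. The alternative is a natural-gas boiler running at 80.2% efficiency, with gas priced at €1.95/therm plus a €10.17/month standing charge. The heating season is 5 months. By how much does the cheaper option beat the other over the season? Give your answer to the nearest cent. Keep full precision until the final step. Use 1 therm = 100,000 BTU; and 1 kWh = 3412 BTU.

€1252.90

Heat load = 37 × 10⁶ BTU = 37,000,000 BTU
Gas: input = 37,000,000 / 0.802 = 46,134,663 BTU = 461.3 therm → 461.3 × €1.95 = €899.63; + 5 × €10.17 standing = €950.48
Electric: 37,000,000 BTU / 3412 = 10,840 kWh → × €0.198 = €2,147.13; + 5 × €11.25 standing = €2,203.38
Difference = |€950.48 − €2,203.38| = €1,252.90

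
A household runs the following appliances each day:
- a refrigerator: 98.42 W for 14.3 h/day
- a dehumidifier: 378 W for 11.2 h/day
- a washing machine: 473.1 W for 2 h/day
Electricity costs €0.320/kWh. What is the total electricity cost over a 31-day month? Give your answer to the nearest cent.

refrigerator: 98.42 W × 14.3 h × 31 d = 43,630 Wh = 43.63 kWh
dehumidifier: 378 W × 11.2 h × 31 d = 131,242 Wh = 131.2 kWh
washing machine: 473.1 W × 2 h × 31 d = 29,332 Wh = 29.33 kWh
Total energy = 43.63 + 131.2 + 29.33 = 204.2 kWh
Cost = 204.2 kWh × €0.320 = €65.35

€65.35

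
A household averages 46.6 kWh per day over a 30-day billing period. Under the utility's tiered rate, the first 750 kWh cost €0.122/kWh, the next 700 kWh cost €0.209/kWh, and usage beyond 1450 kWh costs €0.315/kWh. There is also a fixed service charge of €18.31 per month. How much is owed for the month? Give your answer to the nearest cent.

€245.24

Usage = 46.6 kWh/day × 30 days = 1398 kWh
First 750 kWh × €0.122 = €91.50
Next 648 kWh × €0.209 = €135.43
Remaining tier: 0 kWh (not reached)
Energy charge = €226.93; + service €18.31 = €245.24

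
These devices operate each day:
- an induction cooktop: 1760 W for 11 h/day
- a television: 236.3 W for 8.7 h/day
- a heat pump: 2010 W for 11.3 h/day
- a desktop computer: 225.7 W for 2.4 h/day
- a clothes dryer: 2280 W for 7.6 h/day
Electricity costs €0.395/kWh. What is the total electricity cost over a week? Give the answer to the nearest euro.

€171

induction cooktop: 1760 W × 11 h × 7 d = 135,520 Wh = 135.5 kWh
television: 236.3 W × 8.7 h × 7 d = 14,391 Wh = 14.39 kWh
heat pump: 2010 W × 11.3 h × 7 d = 158,991 Wh = 159 kWh
desktop computer: 225.7 W × 2.4 h × 7 d = 3,792 Wh = 3.792 kWh
clothes dryer: 2280 W × 7.6 h × 7 d = 121,296 Wh = 121.3 kWh
Total energy = 135.5 + 14.39 + 159 + 3.792 + 121.3 = 434 kWh
Cost = 434 kWh × €0.395 = €171.43 ≈ €171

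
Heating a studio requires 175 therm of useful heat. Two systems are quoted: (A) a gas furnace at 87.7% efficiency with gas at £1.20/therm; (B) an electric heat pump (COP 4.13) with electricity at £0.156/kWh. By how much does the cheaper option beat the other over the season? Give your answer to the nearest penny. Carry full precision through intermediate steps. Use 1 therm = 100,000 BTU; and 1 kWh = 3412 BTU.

£45.72

Heat load = 175 therm × 100,000 = 17,500,000 BTU
Gas: input = 17,500,000 / 0.877 = 19,954,390 BTU = 199.5 therm → 199.5 × £1.20 = £239.45
Heat pump: 17,500,000 BTU / 3412 = 5,129 kWh heat; / 4.13 = 1,242 kWh in → × £0.156 = £193.73
Difference = |£239.45 − £193.73| = £45.72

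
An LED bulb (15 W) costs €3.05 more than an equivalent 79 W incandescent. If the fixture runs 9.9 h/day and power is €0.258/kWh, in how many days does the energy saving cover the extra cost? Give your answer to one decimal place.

Power saved = 79 − 15 = 64 W
Daily energy saved = 64 W × 9.9 h = 633.6 Wh = 0.6336 kWh
Daily savings = 0.6336 × €0.258 = €0.1635
Payback = €3.05 / €0.1635 per day = 18.66 days

18.7 days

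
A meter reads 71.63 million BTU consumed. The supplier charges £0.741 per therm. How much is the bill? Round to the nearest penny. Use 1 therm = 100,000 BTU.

71.63 million BTU × (10 therm/million BTU) = 716.3 therm
Cost = 716.3 therm × £0.741/therm = £530.78

£530.78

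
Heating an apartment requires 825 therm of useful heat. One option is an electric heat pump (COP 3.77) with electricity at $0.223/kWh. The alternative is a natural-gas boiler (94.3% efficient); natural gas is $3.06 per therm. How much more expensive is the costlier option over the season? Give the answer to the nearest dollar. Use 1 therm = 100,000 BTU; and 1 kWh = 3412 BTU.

Heat load = 825 therm × 100,000 = 82,500,000 BTU
Gas: input = 82,500,000 / 0.943 = 87,486,744 BTU = 874.9 therm → 874.9 × $3.06 = $2,677.09
Heat pump: 82,500,000 BTU / 3412 = 24,180 kWh heat; / 3.77 = 6,414 kWh in → × $0.223 = $1,430.24
Difference = |$2,677.09 − $1,430.24| = $1,246.86 ≈ $1247

$1247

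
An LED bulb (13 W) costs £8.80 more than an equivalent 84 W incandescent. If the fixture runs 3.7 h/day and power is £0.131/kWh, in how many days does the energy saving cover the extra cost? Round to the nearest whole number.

Power saved = 84 − 13 = 71 W
Daily energy saved = 71 W × 3.7 h = 262.7 Wh = 0.2627 kWh
Daily savings = 0.2627 × £0.131 = £0.0344
Payback = £8.80 / £0.0344 per day = 255.7 days

256 days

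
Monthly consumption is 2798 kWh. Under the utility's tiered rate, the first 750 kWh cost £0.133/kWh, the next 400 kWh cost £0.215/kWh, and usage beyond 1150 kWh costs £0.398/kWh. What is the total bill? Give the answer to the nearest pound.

£842

First 750 kWh × £0.133 = £99.75
Next 400 kWh × £0.215 = £86.00
Remaining 1648 kWh × £0.398 = £655.90
Total = £841.65 ≈ £842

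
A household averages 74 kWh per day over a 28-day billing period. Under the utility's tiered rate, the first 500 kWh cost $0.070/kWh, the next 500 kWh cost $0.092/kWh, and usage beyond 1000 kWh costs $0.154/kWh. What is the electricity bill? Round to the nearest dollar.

$246

Usage = 74 kWh/day × 28 days = 2072 kWh
First 500 kWh × $0.070 = $35.00
Next 500 kWh × $0.092 = $46.00
Remaining 1072 kWh × $0.154 = $165.09
Total = $246.09 ≈ $246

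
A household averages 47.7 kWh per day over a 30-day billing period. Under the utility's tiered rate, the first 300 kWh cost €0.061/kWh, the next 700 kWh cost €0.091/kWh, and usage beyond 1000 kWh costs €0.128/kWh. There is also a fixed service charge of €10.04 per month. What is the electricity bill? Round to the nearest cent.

€147.21

Usage = 47.7 kWh/day × 30 days = 1431 kWh
First 300 kWh × €0.061 = €18.30
Next 700 kWh × €0.091 = €63.70
Remaining 431 kWh × €0.128 = €55.17
Energy charge = €137.17; + service €10.04 = €147.21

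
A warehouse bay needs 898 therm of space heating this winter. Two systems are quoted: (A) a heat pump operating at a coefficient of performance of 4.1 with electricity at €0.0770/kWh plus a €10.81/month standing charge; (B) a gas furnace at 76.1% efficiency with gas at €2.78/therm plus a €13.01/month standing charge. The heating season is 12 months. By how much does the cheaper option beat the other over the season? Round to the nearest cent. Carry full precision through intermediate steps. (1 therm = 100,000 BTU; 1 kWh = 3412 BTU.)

Heat load = 898 therm × 100,000 = 89,800,000 BTU
Gas: input = 89,800,000 / 0.761 = 118,002,628 BTU = 1,180 therm → 1,180 × €2.78 = €3,280.47; + 12 × €13.01 standing = €3,436.59
Heat pump: 89,800,000 BTU / 3412 = 26,320 kWh heat; / 4.1 = 6,419 kWh in → × €0.0770 = €494.28; + 12 × €10.81 standing = €624.00
Difference = |€3,436.59 − €624.00| = €2,812.59

€2812.59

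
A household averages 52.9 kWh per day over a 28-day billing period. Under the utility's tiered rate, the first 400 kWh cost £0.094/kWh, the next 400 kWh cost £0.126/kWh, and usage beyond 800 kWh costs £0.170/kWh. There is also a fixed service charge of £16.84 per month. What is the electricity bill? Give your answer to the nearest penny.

£220.64

Usage = 52.9 kWh/day × 28 days = 1481.2 kWh
First 400 kWh × £0.094 = £37.60
Next 400 kWh × £0.126 = £50.40
Remaining 681.2 kWh × £0.170 = £115.80
Energy charge = £203.80; + service £16.84 = £220.64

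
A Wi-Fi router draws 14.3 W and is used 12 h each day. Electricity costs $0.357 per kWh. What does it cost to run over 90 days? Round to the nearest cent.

$5.51

Energy = 14.3 W × 12 h/day × 90 days = 15,444 Wh = 15.44 kWh
Cost = 15.44 kWh × $0.357/kWh = $5.51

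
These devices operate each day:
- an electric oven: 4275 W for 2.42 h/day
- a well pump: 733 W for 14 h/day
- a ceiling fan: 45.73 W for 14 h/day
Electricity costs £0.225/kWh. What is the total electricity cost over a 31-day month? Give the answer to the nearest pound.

electric oven: 4275 W × 2.42 h × 31 d = 320,710 Wh = 320.7 kWh
well pump: 733 W × 14 h × 31 d = 318,122 Wh = 318.1 kWh
ceiling fan: 45.73 W × 14 h × 31 d = 19,847 Wh = 19.85 kWh
Total energy = 320.7 + 318.1 + 19.85 = 658.7 kWh
Cost = 658.7 kWh × £0.225 = £148.20 ≈ £148

£148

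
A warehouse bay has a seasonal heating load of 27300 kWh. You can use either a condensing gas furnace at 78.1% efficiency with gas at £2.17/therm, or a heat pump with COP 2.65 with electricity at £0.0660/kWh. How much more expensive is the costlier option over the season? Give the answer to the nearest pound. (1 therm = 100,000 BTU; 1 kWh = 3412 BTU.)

£1908

Heat load = 27300 kWh × 3412 = 93,147,600 BTU
Gas: input = 93,147,600 / 0.781 = 119,267,093 BTU = 1,193 therm → 1,193 × £2.17 = £2,588.10
Heat pump: 93,147,600 BTU / 3412 = 27,300 kWh heat; / 2.65 = 10,300 kWh in → × £0.0660 = £679.92
Difference = |£2,588.10 − £679.92| = £1,908.17 ≈ £1908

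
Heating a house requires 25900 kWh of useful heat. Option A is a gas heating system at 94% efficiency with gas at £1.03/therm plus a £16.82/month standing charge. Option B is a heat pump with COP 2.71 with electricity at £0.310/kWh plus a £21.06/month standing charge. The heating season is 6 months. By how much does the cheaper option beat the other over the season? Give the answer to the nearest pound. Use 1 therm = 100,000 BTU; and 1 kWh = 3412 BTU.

£2020

Heat load = 25900 kWh × 3412 = 88,370,800 BTU
Gas: input = 88,370,800 / 0.940 = 94,011,489 BTU = 940.1 therm → 940.1 × £1.03 = £968.32; + 6 × £16.82 standing = £1,069.24
Heat pump: 88,370,800 BTU / 3412 = 25,900 kWh heat; / 2.71 = 9,557 kWh in → × £0.310 = £2,962.73; + 6 × £21.06 standing = £3,089.09
Difference = |£1,069.24 − £3,089.09| = £2,019.85 ≈ £2020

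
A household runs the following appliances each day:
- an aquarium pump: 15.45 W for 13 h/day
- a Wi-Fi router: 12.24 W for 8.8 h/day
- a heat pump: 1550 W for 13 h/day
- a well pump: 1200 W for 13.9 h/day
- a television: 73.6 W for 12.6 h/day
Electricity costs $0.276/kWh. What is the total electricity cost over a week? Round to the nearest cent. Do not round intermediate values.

aquarium pump: 15.45 W × 13 h × 7 d = 1,406 Wh = 1.406 kWh
Wi-Fi router: 12.24 W × 8.8 h × 7 d = 754 Wh = 0.754 kWh
heat pump: 1550 W × 13 h × 7 d = 141,050 Wh = 141.1 kWh
well pump: 1200 W × 13.9 h × 7 d = 116,760 Wh = 116.8 kWh
television: 73.6 W × 12.6 h × 7 d = 6,492 Wh = 6.492 kWh
Total energy = 1.406 + 0.754 + 141.1 + 116.8 + 6.492 = 266.5 kWh
Cost = 266.5 kWh × $0.276 = $73.54

$73.54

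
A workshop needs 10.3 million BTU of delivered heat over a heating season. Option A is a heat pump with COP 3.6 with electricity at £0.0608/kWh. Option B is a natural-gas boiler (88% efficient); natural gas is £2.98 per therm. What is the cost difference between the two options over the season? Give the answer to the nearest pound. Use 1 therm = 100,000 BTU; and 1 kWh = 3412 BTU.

Heat load = 10.3 × 10⁶ BTU = 10,300,000 BTU
Gas: input = 10,300,000 / 0.88 = 11,704,545 BTU = 117 therm → 117 × £2.98 = £348.80
Heat pump: 10,300,000 BTU / 3412 = 3,019 kWh heat; / 3.6 = 838.5 kWh in → × £0.0608 = £50.98
Difference = |£348.80 − £50.98| = £297.81 ≈ £298

£298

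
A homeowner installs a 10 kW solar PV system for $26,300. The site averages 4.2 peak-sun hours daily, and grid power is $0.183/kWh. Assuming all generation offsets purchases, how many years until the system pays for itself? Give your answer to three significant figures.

9.37 years

Daily generation = 10 kW × 4.2 h = 42 kWh
Annual generation = 42 × 365 = 15330 kWh
Annual savings = 15330 × $0.183 = $2,805.39
Payback = $26,300 / $2,805.39 = 9.37 years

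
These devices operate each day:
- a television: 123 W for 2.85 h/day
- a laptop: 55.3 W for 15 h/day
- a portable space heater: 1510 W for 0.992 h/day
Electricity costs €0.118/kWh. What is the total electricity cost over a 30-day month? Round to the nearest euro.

television: 123 W × 2.85 h × 30 d = 10,516 Wh = 10.52 kWh
laptop: 55.3 W × 15 h × 30 d = 24,885 Wh = 24.89 kWh
portable space heater: 1510 W × 0.992 h × 30 d = 44,938 Wh = 44.94 kWh
Total energy = 10.52 + 24.89 + 44.94 = 80.34 kWh
Cost = 80.34 kWh × €0.118 = €9.48 ≈ €9

€9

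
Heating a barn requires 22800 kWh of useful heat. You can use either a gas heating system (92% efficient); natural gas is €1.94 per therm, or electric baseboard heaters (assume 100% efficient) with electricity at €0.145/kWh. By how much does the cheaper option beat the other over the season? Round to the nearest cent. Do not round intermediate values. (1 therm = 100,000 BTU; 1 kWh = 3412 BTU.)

€1665.57

Heat load = 22800 kWh × 3412 = 77,793,600 BTU
Gas: input = 77,793,600 / 0.92 = 84,558,261 BTU = 845.6 therm → 845.6 × €1.94 = €1,640.43
Electric: 77,793,600 BTU / 3412 = 22,800 kWh → × €0.145 = €3,306.00
Difference = |€1,640.43 − €3,306.00| = €1,665.57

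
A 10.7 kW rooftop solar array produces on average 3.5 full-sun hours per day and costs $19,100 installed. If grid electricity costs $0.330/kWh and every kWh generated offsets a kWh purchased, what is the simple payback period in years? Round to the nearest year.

Daily generation = 10.7 kW × 3.5 h = 37.45 kWh
Annual generation = 37.45 × 365 = 13669 kWh
Annual savings = 13669 × $0.330 = $4,510.85
Payback = $19,100 / $4,510.85 = 4.23 years

4 years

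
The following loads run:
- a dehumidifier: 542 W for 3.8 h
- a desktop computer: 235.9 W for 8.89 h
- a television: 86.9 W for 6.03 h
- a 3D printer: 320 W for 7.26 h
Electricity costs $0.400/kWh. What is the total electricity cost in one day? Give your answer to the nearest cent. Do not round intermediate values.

$2.80

dehumidifier: 542 W × 3.8 h = 2,060 Wh = 2.06 kWh
desktop computer: 235.9 W × 8.89 h = 2,097 Wh = 2.097 kWh
television: 86.9 W × 6.03 h = 524 Wh = 0.524 kWh
3D printer: 320 W × 7.26 h = 2,323 Wh = 2.323 kWh
Total energy = 2.06 + 2.097 + 0.524 + 2.323 = 7.004 kWh
Cost = 7.004 kWh × $0.400 = $2.80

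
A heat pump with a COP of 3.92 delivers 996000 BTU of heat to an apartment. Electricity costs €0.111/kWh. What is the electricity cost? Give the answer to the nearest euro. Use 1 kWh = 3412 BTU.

€8

Heat delivered = 996,000 BTU / 3412 = 291.9 kWh
Electrical input = 291.9 kWh / 3.92 = 74.47 kWh
Cost = 74.47 × €0.111/kWh = €8.27 ≈ €8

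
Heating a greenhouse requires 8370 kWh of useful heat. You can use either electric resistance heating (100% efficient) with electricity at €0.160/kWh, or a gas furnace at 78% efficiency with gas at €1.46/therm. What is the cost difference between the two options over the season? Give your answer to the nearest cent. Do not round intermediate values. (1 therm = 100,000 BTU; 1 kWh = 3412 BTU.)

€804.64

Heat load = 8370 kWh × 3412 = 28,558,440 BTU
Gas: input = 28,558,440 / 0.78 = 36,613,385 BTU = 366.1 therm → 366.1 × €1.46 = €534.56
Electric: 28,558,440 BTU / 3412 = 8,370 kWh → × €0.160 = €1,339.20
Difference = |€534.56 − €1,339.20| = €804.64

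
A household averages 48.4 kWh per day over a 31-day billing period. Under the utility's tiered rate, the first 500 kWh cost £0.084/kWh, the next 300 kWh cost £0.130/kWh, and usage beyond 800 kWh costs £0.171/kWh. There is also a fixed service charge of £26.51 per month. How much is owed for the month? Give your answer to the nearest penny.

Usage = 48.4 kWh/day × 31 days = 1500.4 kWh
First 500 kWh × £0.084 = £42.00
Next 300 kWh × £0.130 = £39.00
Remaining 700.4 kWh × £0.171 = £119.77
Energy charge = £200.77; + service £26.51 = £227.28

£227.28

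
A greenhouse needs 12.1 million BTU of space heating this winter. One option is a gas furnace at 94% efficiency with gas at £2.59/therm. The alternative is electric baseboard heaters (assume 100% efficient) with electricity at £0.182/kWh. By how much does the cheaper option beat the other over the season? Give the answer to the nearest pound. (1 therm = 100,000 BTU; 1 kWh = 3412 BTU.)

£312

Heat load = 12.1 × 10⁶ BTU = 12,100,000 BTU
Gas: input = 12,100,000 / 0.94 = 12,872,340 BTU = 128.7 therm → 128.7 × £2.59 = £333.39
Electric: 12,100,000 BTU / 3412 = 3,546 kWh → × £0.182 = £645.43
Difference = |£333.39 − £645.43| = £312.03 ≈ £312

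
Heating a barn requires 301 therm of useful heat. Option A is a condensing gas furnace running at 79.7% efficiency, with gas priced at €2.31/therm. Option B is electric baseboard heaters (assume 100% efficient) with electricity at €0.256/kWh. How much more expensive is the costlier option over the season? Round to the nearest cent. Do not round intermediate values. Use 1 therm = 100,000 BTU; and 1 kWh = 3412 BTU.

Heat load = 301 therm × 100,000 = 30,100,000 BTU
Gas: input = 30,100,000 / 0.797 = 37,766,625 BTU = 377.7 therm → 377.7 × €2.31 = €872.41
Electric: 30,100,000 BTU / 3412 = 8,822 kWh → × €0.256 = €2,258.38
Difference = |€872.41 − €2,258.38| = €1,385.97

€1385.97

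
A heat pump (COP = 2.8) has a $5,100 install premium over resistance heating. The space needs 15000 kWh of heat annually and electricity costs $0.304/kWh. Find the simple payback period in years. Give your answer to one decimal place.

1.7 years

Resistance: 15000 kWh × $0.304 = $4,560.00/yr
Heat pump: 15000 / 2.8 = 5357 kWh in → × $0.304 = $1,628.57/yr
Annual savings = $2,931.43
Payback = $5,100 / $2,931.43 = 1.74 years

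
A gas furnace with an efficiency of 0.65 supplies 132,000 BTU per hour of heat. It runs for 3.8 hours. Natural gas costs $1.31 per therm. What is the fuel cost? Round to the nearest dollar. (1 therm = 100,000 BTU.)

$10

Heat delivered = 132,000 BTU/h × 3.8 h = 501,600 BTU
Gas input = 501,600 / 0.65 = 771,692 BTU
= 771,692 / 100,000 = 7.717 therm
Cost = 7.717 × $1.31/therm = $10.11 ≈ $10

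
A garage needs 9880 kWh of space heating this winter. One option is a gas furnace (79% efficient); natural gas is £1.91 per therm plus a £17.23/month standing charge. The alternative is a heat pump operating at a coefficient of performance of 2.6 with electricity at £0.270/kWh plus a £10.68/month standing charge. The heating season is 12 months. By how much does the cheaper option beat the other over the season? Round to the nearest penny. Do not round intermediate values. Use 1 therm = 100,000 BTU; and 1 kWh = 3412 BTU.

Heat load = 9880 kWh × 3412 = 33,710,560 BTU
Gas: input = 33,710,560 / 0.79 = 42,671,595 BTU = 426.7 therm → 426.7 × £1.91 = £815.03; + 12 × £17.23 standing = £1,021.79
Heat pump: 33,710,560 BTU / 3412 = 9,880 kWh heat; / 2.6 = 3,800 kWh in → × £0.270 = £1,026.00; + 12 × £10.68 standing = £1,154.16
Difference = |£1,021.79 − £1,154.16| = £132.37

£132.37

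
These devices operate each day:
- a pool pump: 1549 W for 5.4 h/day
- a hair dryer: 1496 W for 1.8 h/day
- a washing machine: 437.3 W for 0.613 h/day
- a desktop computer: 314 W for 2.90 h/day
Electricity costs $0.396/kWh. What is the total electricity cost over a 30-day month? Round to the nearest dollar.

pool pump: 1549 W × 5.4 h × 30 d = 250,938 Wh = 250.9 kWh
hair dryer: 1496 W × 1.8 h × 30 d = 80,784 Wh = 80.78 kWh
washing machine: 437.3 W × 0.613 h × 30 d = 8,042 Wh = 8.042 kWh
desktop computer: 314 W × 2.90 h × 30 d = 27,318 Wh = 27.32 kWh
Total energy = 250.9 + 80.78 + 8.042 + 27.32 = 367.1 kWh
Cost = 367.1 kWh × $0.396 = $145.36 ≈ $145

$145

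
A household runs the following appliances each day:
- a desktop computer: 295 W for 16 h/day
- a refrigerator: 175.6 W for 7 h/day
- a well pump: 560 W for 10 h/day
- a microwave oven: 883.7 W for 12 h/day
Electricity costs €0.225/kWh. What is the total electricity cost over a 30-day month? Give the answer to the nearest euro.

desktop computer: 295 W × 16 h × 30 d = 141,600 Wh = 141.6 kWh
refrigerator: 175.6 W × 7 h × 30 d = 36,876 Wh = 36.88 kWh
well pump: 560 W × 10 h × 30 d = 168,000 Wh = 168 kWh
microwave oven: 883.7 W × 12 h × 30 d = 318,132 Wh = 318.1 kWh
Total energy = 141.6 + 36.88 + 168 + 318.1 = 664.6 kWh
Cost = 664.6 kWh × €0.225 = €149.54 ≈ €150

€150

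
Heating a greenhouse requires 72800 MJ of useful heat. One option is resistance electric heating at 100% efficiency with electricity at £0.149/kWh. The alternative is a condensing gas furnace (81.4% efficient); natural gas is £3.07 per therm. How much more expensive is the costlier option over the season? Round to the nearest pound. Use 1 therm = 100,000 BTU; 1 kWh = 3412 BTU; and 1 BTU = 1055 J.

Heat load = 72800 MJ = 72,800,000,000 J / 1055 = 69,004,739 BTU
Gas: input = 69,004,739 / 0.814 = 84,772,407 BTU = 847.7 therm → 847.7 × £3.07 = £2,602.51
Electric: 69,004,739 BTU / 3412 = 20,220 kWh → × £0.149 = £3,013.40
Difference = |£2,602.51 − £3,013.40| = £410.88 ≈ £411

£411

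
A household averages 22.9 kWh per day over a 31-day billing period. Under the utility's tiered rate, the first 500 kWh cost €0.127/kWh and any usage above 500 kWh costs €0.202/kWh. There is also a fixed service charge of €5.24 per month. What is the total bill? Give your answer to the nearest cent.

€111.14

Usage = 22.9 kWh/day × 31 days = 709.9 kWh
First 500 kWh × €0.127 = €63.50
Remaining 209.9 kWh × €0.202 = €42.40
Energy charge = €105.90; + service €5.24 = €111.14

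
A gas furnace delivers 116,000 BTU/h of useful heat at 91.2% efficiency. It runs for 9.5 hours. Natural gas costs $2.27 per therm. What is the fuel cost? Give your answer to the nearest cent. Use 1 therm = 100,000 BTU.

$27.43

Heat delivered = 116,000 BTU/h × 9.5 h = 1,102,000 BTU
Gas input = 1,102,000 / 0.912 = 1,208,333 BTU
= 1,208,333 / 100,000 = 12.08 therm
Cost = 12.08 × $2.27/therm = $27.43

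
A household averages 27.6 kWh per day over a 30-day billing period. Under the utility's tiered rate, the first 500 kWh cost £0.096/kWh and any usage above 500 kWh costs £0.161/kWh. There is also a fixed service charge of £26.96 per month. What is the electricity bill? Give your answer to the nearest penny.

£127.77

Usage = 27.6 kWh/day × 30 days = 828 kWh
First 500 kWh × £0.096 = £48.00
Remaining 328 kWh × £0.161 = £52.81
Energy charge = £100.81; + service £26.96 = £127.77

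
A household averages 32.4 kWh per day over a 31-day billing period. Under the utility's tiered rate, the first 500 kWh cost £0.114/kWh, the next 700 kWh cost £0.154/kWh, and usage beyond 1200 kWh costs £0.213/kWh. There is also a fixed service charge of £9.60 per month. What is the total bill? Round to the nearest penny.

Usage = 32.4 kWh/day × 31 days = 1004.4 kWh
First 500 kWh × £0.114 = £57.00
Next 504.4 kWh × £0.154 = £77.68
Remaining tier: 0 kWh (not reached)
Energy charge = £134.68; + service £9.60 = £144.28

£144.28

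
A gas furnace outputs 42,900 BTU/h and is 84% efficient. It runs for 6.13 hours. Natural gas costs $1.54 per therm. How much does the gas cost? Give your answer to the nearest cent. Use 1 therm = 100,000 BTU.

Heat delivered = 42,900 BTU/h × 6.13 h = 262,977 BTU
Gas input = 262,977 / 0.840 = 313,068 BTU
= 313,068 / 100,000 = 3.131 therm
Cost = 3.131 × $1.54/therm = $4.82

$4.82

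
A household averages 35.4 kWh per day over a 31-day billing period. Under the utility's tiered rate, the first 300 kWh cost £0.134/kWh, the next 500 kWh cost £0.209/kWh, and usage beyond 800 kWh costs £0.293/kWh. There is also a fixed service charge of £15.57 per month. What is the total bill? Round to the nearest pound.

Usage = 35.4 kWh/day × 31 days = 1097.4 kWh
First 300 kWh × £0.134 = £40.20
Next 500 kWh × £0.209 = £104.50
Remaining 297.4 kWh × £0.293 = £87.14
Energy charge = £231.84; + service £15.57 = £247.41 ≈ £247

£247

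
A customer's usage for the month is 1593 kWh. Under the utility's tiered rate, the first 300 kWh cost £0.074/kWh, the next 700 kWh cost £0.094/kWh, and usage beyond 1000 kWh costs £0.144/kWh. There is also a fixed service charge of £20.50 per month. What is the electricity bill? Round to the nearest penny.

£193.89

First 300 kWh × £0.074 = £22.20
Next 700 kWh × £0.094 = £65.80
Remaining 593 kWh × £0.144 = £85.39
Energy charge = £173.39; + service £20.50 = £193.89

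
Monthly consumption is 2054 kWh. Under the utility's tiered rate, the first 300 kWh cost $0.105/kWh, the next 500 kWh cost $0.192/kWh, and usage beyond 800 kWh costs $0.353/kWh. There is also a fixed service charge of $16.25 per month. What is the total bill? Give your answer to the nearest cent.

First 300 kWh × $0.105 = $31.50
Next 500 kWh × $0.192 = $96.00
Remaining 1254 kWh × $0.353 = $442.66
Energy charge = $570.16; + service $16.25 = $586.41

$586.41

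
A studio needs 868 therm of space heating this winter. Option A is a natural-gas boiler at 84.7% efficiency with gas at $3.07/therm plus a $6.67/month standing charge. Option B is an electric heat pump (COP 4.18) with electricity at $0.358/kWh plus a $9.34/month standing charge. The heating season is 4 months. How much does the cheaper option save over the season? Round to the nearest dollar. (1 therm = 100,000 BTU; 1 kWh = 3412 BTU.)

Heat load = 868 therm × 100,000 = 86,800,000 BTU
Gas: input = 86,800,000 / 0.847 = 102,479,339 BTU = 1,025 therm → 1,025 × $3.07 = $3,146.12; + 4 × $6.67 standing = $3,172.80
Heat pump: 86,800,000 BTU / 3412 = 25,440 kWh heat; / 4.18 = 6,086 kWh in → × $0.358 = $2,178.80; + 4 × $9.34 standing = $2,216.16
Difference = |$3,172.80 − $2,216.16| = $956.64 ≈ $957

$957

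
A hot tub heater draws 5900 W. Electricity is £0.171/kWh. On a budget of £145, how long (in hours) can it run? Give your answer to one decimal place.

143.7 h

Energy budget = £145 / £0.171 per kWh = 848 kWh = 847,953 Wh
Runtime = 847,953 Wh / 5900 W = 143.7 h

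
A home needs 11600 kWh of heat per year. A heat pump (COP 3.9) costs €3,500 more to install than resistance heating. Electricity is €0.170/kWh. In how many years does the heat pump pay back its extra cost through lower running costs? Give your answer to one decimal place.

Resistance: 11600 kWh × €0.170 = €1,972.00/yr
Heat pump: 11600 / 3.9 = 2974 kWh in → × €0.170 = €505.64/yr
Annual savings = €1,466.36
Payback = €3,500 / €1,466.36 = 2.39 years

2.4 years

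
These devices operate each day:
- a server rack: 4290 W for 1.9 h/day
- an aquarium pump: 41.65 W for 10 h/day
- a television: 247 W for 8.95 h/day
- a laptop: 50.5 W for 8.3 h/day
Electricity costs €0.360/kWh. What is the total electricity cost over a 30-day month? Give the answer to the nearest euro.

server rack: 4290 W × 1.9 h × 30 d = 244,530 Wh = 244.5 kWh
aquarium pump: 41.65 W × 10 h × 30 d = 12,495 Wh = 12.49 kWh
television: 247 W × 8.95 h × 30 d = 66,319 Wh = 66.32 kWh
laptop: 50.5 W × 8.3 h × 30 d = 12,575 Wh = 12.57 kWh
Total energy = 244.5 + 12.49 + 66.32 + 12.57 = 335.9 kWh
Cost = 335.9 kWh × €0.360 = €120.93 ≈ €121

€121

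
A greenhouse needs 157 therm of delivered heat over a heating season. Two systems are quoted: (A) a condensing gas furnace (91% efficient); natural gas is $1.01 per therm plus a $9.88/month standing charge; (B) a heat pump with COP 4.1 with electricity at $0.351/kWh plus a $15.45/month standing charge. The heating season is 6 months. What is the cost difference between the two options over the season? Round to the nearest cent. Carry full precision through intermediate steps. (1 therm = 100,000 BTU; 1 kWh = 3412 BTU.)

Heat load = 157 therm × 100,000 = 15,700,000 BTU
Gas: input = 15,700,000 / 0.91 = 17,252,747 BTU = 172.5 therm → 172.5 × $1.01 = $174.25; + 6 × $9.88 standing = $233.53
Heat pump: 15,700,000 BTU / 3412 = 4,601 kWh heat; / 4.1 = 1,122 kWh in → × $0.351 = $393.93; + 6 × $15.45 standing = $486.63
Difference = |$233.53 − $486.63| = $253.09

$253.09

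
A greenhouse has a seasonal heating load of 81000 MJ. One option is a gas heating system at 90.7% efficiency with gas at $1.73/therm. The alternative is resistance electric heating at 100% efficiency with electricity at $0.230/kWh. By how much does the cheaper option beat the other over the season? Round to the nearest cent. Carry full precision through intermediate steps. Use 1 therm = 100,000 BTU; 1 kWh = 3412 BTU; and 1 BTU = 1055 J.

Heat load = 81000 MJ = 81,000,000,000 J / 1055 = 76,777,251 BTU
Gas: input = 76,777,251 / 0.907 = 84,649,671 BTU = 846.5 therm → 846.5 × $1.73 = $1,464.44
Electric: 76,777,251 BTU / 3412 = 22,500 kWh → × $0.230 = $5,175.49
Difference = |$1,464.44 − $5,175.49| = $3,711.05

$3711.05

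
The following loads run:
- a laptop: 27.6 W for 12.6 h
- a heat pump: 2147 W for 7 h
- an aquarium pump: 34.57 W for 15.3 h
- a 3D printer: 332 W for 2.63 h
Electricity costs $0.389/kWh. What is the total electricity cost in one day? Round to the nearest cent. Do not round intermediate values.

$6.53

laptop: 27.6 W × 12.6 h = 348 Wh = 0.3478 kWh
heat pump: 2147 W × 7 h = 15,029 Wh = 15.03 kWh
aquarium pump: 34.57 W × 15.3 h = 529 Wh = 0.5289 kWh
3D printer: 332 W × 2.63 h = 873 Wh = 0.8732 kWh
Total energy = 0.3478 + 15.03 + 0.5289 + 0.8732 = 16.78 kWh
Cost = 16.78 kWh × $0.389 = $6.53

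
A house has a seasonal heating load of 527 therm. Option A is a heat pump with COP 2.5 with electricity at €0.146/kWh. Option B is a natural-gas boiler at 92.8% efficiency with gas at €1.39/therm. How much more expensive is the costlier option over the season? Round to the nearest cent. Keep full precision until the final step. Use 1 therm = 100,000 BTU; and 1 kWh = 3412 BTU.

€112.65

Heat load = 527 therm × 100,000 = 52,700,000 BTU
Gas: input = 52,700,000 / 0.928 = 56,788,793 BTU = 567.9 therm → 567.9 × €1.39 = €789.36
Heat pump: 52,700,000 BTU / 3412 = 15,450 kWh heat; / 2.5 = 6,178 kWh in → × €0.146 = €902.02
Difference = |€789.36 − €902.02| = €112.65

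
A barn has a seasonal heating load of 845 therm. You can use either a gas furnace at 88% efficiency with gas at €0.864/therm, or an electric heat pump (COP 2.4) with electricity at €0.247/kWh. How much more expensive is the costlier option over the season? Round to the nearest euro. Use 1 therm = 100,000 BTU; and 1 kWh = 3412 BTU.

Heat load = 845 therm × 100,000 = 84,500,000 BTU
Gas: input = 84,500,000 / 0.88 = 96,022,727 BTU = 960.2 therm → 960.2 × €0.864 = €829.64
Heat pump: 84,500,000 BTU / 3412 = 24,770 kWh heat; / 2.4 = 10,320 kWh in → × €0.247 = €2,548.79
Difference = |€829.64 − €2,548.79| = €1,719.15 ≈ €1719

€1719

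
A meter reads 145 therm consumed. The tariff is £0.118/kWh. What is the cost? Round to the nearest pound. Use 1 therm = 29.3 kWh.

£501

145 therm × (29.3 kWh/therm) = 4,248 kWh
Cost = 4,248 kWh × £0.118/kWh = £501.32 ≈ £501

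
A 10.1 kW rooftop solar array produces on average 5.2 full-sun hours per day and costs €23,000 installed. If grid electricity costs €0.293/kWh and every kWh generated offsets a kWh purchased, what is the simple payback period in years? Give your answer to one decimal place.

4.1 years

Daily generation = 10.1 kW × 5.2 h = 52.52 kWh
Annual generation = 52.52 × 365 = 19170 kWh
Annual savings = 19170 × €0.293 = €5,616.75
Payback = €23,000 / €5,616.75 = 4.09 years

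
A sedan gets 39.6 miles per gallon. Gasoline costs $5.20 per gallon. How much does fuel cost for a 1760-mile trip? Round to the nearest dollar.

$231

Fuel = 1760 mi / 39.6 mpg = 44.44 gal
Cost = 44.44 gal × $5.20/gal = $231.11 ≈ $231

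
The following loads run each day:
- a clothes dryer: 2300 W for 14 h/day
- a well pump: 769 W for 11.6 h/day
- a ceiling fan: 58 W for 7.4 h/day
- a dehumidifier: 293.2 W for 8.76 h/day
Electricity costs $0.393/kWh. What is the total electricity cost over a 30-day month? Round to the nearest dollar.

$520

clothes dryer: 2300 W × 14 h × 30 d = 966,000 Wh = 966 kWh
well pump: 769 W × 11.6 h × 30 d = 267,612 Wh = 267.6 kWh
ceiling fan: 58 W × 7.4 h × 30 d = 12,876 Wh = 12.88 kWh
dehumidifier: 293.2 W × 8.76 h × 30 d = 77,053 Wh = 77.05 kWh
Total energy = 966 + 267.6 + 12.88 + 77.05 = 1,324 kWh
Cost = 1,324 kWh × $0.393 = $520.15 ≈ $520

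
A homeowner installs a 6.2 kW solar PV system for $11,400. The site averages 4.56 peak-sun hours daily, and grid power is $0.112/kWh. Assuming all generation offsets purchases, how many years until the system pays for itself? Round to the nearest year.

Daily generation = 6.2 kW × 4.56 h = 28.27 kWh
Annual generation = 28.27 × 365 = 10319 kWh
Annual savings = 10319 × $0.112 = $1,155.76
Payback = $11,400 / $1,155.76 = 9.86 years

10 years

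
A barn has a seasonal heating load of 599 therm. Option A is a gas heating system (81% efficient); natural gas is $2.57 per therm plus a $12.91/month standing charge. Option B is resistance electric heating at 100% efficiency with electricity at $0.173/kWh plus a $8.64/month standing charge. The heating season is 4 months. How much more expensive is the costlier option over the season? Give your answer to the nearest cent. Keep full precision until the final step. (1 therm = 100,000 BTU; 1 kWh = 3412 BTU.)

Heat load = 599 therm × 100,000 = 59,900,000 BTU
Gas: input = 59,900,000 / 0.81 = 73,950,617 BTU = 739.5 therm → 739.5 × $2.57 = $1,900.53; + 4 × $12.91 standing = $1,952.17
Electric: 59,900,000 BTU / 3412 = 17,560 kWh → × $0.173 = $3,037.13; + 4 × $8.64 standing = $3,071.69
Difference = |$1,952.17 − $3,071.69| = $1,119.52

$1119.52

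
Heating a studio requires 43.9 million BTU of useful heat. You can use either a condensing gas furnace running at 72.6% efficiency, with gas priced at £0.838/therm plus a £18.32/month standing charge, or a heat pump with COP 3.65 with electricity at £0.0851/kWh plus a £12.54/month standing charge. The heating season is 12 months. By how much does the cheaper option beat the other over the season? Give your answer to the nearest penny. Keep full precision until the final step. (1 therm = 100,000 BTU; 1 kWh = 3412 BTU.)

Heat load = 43.9 × 10⁶ BTU = 43,900,000 BTU
Gas: input = 43,900,000 / 0.726 = 60,468,320 BTU = 604.7 therm → 604.7 × £0.838 = £506.72; + 12 × £18.32 standing = £726.56
Heat pump: 43,900,000 BTU / 3412 = 12,870 kWh heat; / 3.65 = 3,525 kWh in → × £0.0851 = £299.98; + 12 × £12.54 standing = £450.46
Difference = |£726.56 − £450.46| = £276.10

£276.10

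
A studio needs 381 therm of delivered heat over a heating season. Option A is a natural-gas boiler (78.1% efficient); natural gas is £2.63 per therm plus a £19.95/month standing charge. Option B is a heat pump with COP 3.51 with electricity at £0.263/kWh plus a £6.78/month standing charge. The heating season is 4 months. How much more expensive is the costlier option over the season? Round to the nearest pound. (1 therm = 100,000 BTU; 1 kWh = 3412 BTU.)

Heat load = 381 therm × 100,000 = 38,100,000 BTU
Gas: input = 38,100,000 / 0.781 = 48,783,611 BTU = 487.8 therm → 487.8 × £2.63 = £1,283.01; + 4 × £19.95 standing = £1,362.81
Heat pump: 38,100,000 BTU / 3412 = 11,170 kWh heat; / 3.51 = 3,181 kWh in → × £0.263 = £836.69; + 4 × £6.78 standing = £863.81
Difference = |£1,362.81 − £863.81| = £499.00

£499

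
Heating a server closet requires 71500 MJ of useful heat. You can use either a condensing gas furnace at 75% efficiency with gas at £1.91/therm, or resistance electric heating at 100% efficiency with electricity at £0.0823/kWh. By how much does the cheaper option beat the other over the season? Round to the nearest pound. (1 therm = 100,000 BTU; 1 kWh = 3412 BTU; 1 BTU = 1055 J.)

£91

Heat load = 71500 MJ = 71,500,000,000 J / 1055 = 67,772,512 BTU
Gas: input = 67,772,512 / 0.75 = 90,363,349 BTU = 903.6 therm → 903.6 × £1.91 = £1,725.94
Electric: 67,772,512 BTU / 3412 = 19,860 kWh → × £0.0823 = £1,634.72
Difference = |£1,725.94 − £1,634.72| = £91.22 ≈ £91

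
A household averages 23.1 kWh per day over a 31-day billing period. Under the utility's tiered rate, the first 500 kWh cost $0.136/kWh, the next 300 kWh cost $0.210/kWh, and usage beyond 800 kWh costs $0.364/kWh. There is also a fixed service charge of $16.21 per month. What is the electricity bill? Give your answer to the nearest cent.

$129.59

Usage = 23.1 kWh/day × 31 days = 716.1 kWh
First 500 kWh × $0.136 = $68.00
Next 216.1 kWh × $0.210 = $45.38
Remaining tier: 0 kWh (not reached)
Energy charge = $113.38; + service $16.21 = $129.59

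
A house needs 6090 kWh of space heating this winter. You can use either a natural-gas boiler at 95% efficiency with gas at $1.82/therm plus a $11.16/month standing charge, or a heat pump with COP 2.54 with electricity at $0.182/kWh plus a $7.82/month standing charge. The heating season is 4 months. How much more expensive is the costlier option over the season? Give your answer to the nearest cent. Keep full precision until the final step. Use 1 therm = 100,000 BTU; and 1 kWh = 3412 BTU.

$24.93

Heat load = 6090 kWh × 3412 = 20,779,080 BTU
Gas: input = 20,779,080 / 0.95 = 21,872,716 BTU = 218.7 therm → 218.7 × $1.82 = $398.08; + 4 × $11.16 standing = $442.72
Heat pump: 20,779,080 BTU / 3412 = 6,090 kWh heat; / 2.54 = 2,398 kWh in → × $0.182 = $436.37; + 4 × $7.82 standing = $467.65
Difference = |$442.72 − $467.65| = $24.93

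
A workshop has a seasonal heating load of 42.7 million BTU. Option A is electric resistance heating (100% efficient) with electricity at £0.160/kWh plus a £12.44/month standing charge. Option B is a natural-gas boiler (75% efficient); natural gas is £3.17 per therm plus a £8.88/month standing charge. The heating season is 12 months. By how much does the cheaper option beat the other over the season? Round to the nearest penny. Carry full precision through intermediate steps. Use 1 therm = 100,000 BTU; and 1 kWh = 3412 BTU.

£240.28

Heat load = 42.7 × 10⁶ BTU = 42,700,000 BTU
Gas: input = 42,700,000 / 0.75 = 56,933,333 BTU = 569.3 therm → 569.3 × £3.17 = £1,804.79; + 12 × £8.88 standing = £1,911.35
Electric: 42,700,000 BTU / 3412 = 12,510 kWh → × £0.160 = £2,002.34; + 12 × £12.44 standing = £2,151.62
Difference = |£1,911.35 − £2,151.62| = £240.28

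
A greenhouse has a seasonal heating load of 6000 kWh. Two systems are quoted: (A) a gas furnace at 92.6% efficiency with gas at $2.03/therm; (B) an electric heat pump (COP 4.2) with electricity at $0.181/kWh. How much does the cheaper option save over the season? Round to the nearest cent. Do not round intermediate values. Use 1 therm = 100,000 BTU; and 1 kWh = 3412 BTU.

Heat load = 6000 kWh × 3412 = 20,472,000 BTU
Gas: input = 20,472,000 / 0.926 = 22,107,991 BTU = 221.1 therm → 221.1 × $2.03 = $448.79
Heat pump: 20,472,000 BTU / 3412 = 6,000 kWh heat; / 4.2 = 1,429 kWh in → × $0.181 = $258.57
Difference = |$448.79 − $258.57| = $190.22

$190.22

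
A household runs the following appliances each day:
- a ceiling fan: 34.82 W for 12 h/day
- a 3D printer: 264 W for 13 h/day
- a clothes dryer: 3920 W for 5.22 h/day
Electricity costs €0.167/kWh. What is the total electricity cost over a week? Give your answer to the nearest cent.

ceiling fan: 34.82 W × 12 h × 7 d = 2,925 Wh = 2.925 kWh
3D printer: 264 W × 13 h × 7 d = 24,024 Wh = 24.02 kWh
clothes dryer: 3920 W × 5.22 h × 7 d = 143,237 Wh = 143.2 kWh
Total energy = 2.925 + 24.02 + 143.2 = 170.2 kWh
Cost = 170.2 kWh × €0.167 = €28.42

€28.42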